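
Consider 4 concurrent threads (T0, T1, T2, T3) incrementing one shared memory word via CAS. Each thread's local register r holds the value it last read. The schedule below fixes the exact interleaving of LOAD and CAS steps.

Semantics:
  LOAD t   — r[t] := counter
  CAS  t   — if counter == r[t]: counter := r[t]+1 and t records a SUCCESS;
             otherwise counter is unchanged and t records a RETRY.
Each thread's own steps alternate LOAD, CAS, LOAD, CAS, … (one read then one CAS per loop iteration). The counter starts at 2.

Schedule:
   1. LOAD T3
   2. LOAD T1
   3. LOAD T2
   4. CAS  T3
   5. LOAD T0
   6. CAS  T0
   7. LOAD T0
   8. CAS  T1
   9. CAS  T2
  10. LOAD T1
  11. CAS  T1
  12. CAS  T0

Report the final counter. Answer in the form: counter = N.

#1 T3 reads 2
#2 T1 reads 2
#3 T2 reads 2
#4 T3 CAS(2→3) writes; counter now 3
#5 T0 reads 3
#6 T0 CAS(3→4) writes; counter now 4
#7 T0 reads 4
#8 T1 CAS(2→3) fails; counter now 4
#9 T2 CAS(2→3) fails; counter now 4
#10 T1 reads 4
#11 T1 CAS(4→5) writes; counter now 5
#12 T0 CAS(4→5) fails; counter now 5

counter = 5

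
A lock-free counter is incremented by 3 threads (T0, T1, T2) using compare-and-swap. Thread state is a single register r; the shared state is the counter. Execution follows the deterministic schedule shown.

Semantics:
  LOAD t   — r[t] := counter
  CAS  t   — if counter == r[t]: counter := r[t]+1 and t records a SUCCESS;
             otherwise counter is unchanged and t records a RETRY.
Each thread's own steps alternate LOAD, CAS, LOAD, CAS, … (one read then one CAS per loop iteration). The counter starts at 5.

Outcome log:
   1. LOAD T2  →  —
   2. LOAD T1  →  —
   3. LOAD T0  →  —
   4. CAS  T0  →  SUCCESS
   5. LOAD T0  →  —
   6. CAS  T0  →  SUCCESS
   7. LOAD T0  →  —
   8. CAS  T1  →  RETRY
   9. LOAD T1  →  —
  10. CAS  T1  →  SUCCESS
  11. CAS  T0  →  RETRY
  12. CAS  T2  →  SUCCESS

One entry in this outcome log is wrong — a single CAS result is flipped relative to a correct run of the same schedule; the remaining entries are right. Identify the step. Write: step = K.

step = 12

Reference trace:
T2 LOAD — after: cnt=5, r=5 — load
T1 LOAD — after: cnt=5, r=5 — load
T0 LOAD — after: cnt=5, r=5 — load
T0 CAS — after: cnt=6, r=5 — ok
T0 LOAD — after: cnt=6, r=6 — load
T0 CAS — after: cnt=7, r=6 — ok
T0 LOAD — after: cnt=7, r=7 — load
T1 CAS — after: cnt=7, r=5 — retry
T1 LOAD — after: cnt=7, r=7 — load
T1 CAS — after: cnt=8, r=7 — ok
T0 CAS — after: cnt=8, r=7 — retry
T2 CAS — after: cnt=8, r=5 — retry
Log disagrees first at step 12.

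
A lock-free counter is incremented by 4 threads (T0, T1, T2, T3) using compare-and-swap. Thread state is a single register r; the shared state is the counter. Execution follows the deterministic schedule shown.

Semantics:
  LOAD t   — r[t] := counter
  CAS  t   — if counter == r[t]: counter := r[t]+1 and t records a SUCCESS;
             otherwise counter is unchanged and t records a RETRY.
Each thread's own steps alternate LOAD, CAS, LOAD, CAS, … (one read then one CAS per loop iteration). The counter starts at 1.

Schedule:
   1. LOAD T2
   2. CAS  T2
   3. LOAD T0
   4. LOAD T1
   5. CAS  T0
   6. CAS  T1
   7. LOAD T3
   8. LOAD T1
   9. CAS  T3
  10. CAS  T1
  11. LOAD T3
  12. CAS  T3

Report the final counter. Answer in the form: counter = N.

step 1: T2 LOAD ⇒ load; ctr=1 reg=1
step 2: T2 CAS ⇒ ok; ctr=2 reg=1
step 3: T0 LOAD ⇒ load; ctr=2 reg=2
step 4: T1 LOAD ⇒ load; ctr=2 reg=2
step 5: T0 CAS ⇒ ok; ctr=3 reg=2
step 6: T1 CAS ⇒ retry; ctr=3 reg=2
step 7: T3 LOAD ⇒ load; ctr=3 reg=3
step 8: T1 LOAD ⇒ load; ctr=3 reg=3
step 9: T3 CAS ⇒ ok; ctr=4 reg=3
step 10: T1 CAS ⇒ retry; ctr=4 reg=3
step 11: T3 LOAD ⇒ load; ctr=4 reg=4
step 12: T3 CAS ⇒ ok; ctr=5 reg=4

counter = 5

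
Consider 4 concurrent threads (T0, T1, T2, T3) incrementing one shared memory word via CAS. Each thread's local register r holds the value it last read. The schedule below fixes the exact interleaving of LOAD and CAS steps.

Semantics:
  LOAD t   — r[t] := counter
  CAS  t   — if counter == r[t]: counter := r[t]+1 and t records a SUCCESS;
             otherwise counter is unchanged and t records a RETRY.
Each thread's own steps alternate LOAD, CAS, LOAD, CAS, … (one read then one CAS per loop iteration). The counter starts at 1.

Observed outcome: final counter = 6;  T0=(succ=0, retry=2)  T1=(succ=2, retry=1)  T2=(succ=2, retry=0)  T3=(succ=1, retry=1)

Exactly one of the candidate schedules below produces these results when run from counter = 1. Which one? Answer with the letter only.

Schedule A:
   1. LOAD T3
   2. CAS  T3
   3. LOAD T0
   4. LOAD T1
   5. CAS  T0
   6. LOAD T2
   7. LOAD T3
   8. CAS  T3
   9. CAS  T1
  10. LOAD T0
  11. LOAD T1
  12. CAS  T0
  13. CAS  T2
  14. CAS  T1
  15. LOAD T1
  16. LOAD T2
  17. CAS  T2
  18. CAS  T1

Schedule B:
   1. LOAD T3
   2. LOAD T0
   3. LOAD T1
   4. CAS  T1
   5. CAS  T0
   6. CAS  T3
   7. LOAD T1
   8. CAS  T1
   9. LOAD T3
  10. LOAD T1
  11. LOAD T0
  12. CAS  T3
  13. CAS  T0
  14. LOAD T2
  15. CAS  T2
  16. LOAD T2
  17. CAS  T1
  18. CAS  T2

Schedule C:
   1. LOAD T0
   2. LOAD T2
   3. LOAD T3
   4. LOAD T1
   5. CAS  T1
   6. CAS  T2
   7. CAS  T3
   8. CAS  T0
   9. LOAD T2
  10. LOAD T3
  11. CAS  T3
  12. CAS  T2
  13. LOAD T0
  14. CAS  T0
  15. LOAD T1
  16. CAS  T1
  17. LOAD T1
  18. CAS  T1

B

Simulating candidate B:
   1) LOAD T3:  M=1  r_T3=1
   2) LOAD T0:  M=1  r_T0=1
   3) LOAD T1:  M=1  r_T1=1
   4) CAS  T1:  M=2  r_T1=1 ✓
   5) CAS  T0:  M=2  r_T0=1 ✗
   6) CAS  T3:  M=2  r_T3=1 ✗
   7) LOAD T1:  M=2  r_T1=2
   8) CAS  T1:  M=3  r_T1=2 ✓
   9) LOAD T3:  M=3  r_T3=3
  10) LOAD T1:  M=3  r_T1=3
  11) LOAD T0:  M=3  r_T0=3
  12) CAS  T3:  M=4  r_T3=3 ✓
  13) CAS  T0:  M=4  r_T0=3 ✗
  14) LOAD T2:  M=4  r_T2=4
  15) CAS  T2:  M=5  r_T2=4 ✓
  16) LOAD T2:  M=5  r_T2=5
  17) CAS  T1:  M=5  r_T1=3 ✗
  18) CAS  T2:  M=6  r_T2=5 ✓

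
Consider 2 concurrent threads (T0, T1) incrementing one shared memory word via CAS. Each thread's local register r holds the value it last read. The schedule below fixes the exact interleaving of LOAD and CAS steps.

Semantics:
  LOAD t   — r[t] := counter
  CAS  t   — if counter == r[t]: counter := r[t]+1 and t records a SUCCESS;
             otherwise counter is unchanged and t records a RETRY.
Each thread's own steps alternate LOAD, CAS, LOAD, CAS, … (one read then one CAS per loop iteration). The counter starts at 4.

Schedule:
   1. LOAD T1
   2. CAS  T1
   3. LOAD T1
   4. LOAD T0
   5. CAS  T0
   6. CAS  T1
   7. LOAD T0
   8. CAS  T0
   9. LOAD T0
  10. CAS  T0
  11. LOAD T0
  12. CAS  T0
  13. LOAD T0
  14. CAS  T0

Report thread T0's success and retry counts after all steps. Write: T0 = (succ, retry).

1. LOAD T1 → mem=4 r[T1]=4 [LOAD]
2. CAS T1 → mem=5 r[T1]=4 [OK]
3. LOAD T1 → mem=5 r[T1]=5 [LOAD]
4. LOAD T0 → mem=5 r[T0]=5 [LOAD]
5. CAS T0 → mem=6 r[T0]=5 [OK]
6. CAS T1 → mem=6 r[T1]=5 [RETRY]
7. LOAD T0 → mem=6 r[T0]=6 [LOAD]
8. CAS T0 → mem=7 r[T0]=6 [OK]
9. LOAD T0 → mem=7 r[T0]=7 [LOAD]
10. CAS T0 → mem=8 r[T0]=7 [OK]
11. LOAD T0 → mem=8 r[T0]=8 [LOAD]
12. CAS T0 → mem=9 r[T0]=8 [OK]
13. LOAD T0 → mem=9 r[T0]=9 [LOAD]
14. CAS T0 → mem=10 r[T0]=9 [OK]

T0 = (5, 0)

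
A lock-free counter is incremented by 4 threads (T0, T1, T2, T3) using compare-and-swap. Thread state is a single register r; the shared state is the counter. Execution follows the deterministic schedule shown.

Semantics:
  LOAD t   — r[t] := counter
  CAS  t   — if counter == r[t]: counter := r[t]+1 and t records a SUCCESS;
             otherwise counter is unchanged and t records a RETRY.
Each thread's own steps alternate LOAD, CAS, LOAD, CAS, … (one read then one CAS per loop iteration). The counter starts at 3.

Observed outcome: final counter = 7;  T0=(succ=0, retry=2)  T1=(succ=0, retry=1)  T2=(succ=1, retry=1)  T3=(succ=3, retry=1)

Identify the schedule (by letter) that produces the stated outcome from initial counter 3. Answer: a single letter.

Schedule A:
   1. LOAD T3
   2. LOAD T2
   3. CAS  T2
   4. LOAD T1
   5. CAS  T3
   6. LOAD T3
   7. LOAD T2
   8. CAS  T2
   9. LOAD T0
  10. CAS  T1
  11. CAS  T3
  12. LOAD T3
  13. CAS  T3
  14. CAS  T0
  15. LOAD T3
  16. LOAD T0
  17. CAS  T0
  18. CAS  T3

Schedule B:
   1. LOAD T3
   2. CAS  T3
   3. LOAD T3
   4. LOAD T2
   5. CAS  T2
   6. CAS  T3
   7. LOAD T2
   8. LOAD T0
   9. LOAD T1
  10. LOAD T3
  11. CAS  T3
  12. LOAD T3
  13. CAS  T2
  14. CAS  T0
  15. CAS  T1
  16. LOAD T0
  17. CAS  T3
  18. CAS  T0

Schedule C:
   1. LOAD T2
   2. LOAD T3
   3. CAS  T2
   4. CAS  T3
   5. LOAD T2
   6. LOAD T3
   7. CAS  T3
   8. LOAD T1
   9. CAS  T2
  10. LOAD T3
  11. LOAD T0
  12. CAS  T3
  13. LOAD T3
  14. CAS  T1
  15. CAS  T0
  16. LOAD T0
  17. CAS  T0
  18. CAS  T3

Tracing schedule B:
   1) LOAD T3:  M=3  r_T3=3
   2) CAS  T3:  M=4  r_T3=3 ✓
   3) LOAD T3:  M=4  r_T3=4
   4) LOAD T2:  M=4  r_T2=4
   5) CAS  T2:  M=5  r_T2=4 ✓
   6) CAS  T3:  M=5  r_T3=4 ✗
   7) LOAD T2:  M=5  r_T2=5
   8) LOAD T0:  M=5  r_T0=5
   9) LOAD T1:  M=5  r_T1=5
  10) LOAD T3:  M=5  r_T3=5
  11) CAS  T3:  M=6  r_T3=5 ✓
  12) LOAD T3:  M=6  r_T3=6
  13) CAS  T2:  M=6  r_T2=5 ✗
  14) CAS  T0:  M=6  r_T0=5 ✗
  15) CAS  T1:  M=6  r_T1=5 ✗
  16) LOAD T0:  M=6  r_T0=6
  17) CAS  T3:  M=7  r_T3=6 ✓
  18) CAS  T0:  M=7  r_T0=6 ✗

B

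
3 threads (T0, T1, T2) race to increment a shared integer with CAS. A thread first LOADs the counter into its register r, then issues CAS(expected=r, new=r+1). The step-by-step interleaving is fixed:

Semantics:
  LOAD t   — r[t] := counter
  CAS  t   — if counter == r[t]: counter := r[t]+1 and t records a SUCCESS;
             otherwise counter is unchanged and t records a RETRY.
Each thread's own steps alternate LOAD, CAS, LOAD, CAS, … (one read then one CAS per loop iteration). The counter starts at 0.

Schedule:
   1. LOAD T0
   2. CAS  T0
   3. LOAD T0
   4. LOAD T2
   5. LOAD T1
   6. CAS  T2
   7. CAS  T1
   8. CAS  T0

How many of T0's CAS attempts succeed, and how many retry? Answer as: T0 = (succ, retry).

   1) LOAD T0:  M=0  r_T0=0
   2) CAS  T0:  M=1  r_T0=0 ✓
   3) LOAD T0:  M=1  r_T0=1
   4) LOAD T2:  M=1  r_T2=1
   5) LOAD T1:  M=1  r_T1=1
   6) CAS  T2:  M=2  r_T2=1 ✓
   7) CAS  T1:  M=2  r_T1=1 ✗
   8) CAS  T0:  M=2  r_T0=1 ✗

T0 = (1, 1)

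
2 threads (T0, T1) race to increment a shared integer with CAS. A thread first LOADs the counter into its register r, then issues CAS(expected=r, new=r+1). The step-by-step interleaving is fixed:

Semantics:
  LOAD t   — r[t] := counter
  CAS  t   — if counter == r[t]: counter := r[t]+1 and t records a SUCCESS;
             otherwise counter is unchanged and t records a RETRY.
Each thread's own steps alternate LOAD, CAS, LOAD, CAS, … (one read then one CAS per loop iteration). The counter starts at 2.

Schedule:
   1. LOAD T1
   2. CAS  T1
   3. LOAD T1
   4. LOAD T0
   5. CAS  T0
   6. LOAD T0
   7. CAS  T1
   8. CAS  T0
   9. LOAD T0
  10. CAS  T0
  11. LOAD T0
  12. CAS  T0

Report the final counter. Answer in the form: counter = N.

[1] T1.load  rd  (counter 2, T1.r 2)
[2] T1.cas  hit  (counter 3, T1.r 2)
[3] T1.load  rd  (counter 3, T1.r 3)
[4] T0.load  rd  (counter 3, T0.r 3)
[5] T0.cas  hit  (counter 4, T0.r 3)
[6] T0.load  rd  (counter 4, T0.r 4)
[7] T1.cas  miss  (counter 4, T1.r 3)
[8] T0.cas  hit  (counter 5, T0.r 4)
[9] T0.load  rd  (counter 5, T0.r 5)
[10] T0.cas  hit  (counter 6, T0.r 5)
[11] T0.load  rd  (counter 6, T0.r 6)
[12] T0.cas  hit  (counter 7, T0.r 6)

counter = 7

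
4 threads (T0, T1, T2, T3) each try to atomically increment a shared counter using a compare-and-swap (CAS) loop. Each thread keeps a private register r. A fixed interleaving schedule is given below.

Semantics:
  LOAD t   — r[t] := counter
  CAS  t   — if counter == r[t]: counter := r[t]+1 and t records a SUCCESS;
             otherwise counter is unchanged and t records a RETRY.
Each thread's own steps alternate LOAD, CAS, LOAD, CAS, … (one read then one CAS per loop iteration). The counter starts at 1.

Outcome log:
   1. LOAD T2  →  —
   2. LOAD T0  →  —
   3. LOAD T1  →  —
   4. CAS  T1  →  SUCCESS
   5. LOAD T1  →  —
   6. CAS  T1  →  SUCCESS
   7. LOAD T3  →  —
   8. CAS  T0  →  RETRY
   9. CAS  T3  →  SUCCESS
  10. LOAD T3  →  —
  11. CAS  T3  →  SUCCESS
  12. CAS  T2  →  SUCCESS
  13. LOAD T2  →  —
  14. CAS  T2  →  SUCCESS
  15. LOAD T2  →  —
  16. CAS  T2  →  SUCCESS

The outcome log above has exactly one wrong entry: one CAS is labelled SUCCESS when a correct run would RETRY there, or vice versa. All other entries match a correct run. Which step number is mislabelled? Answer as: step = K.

step = 12

Correct run:
[1] T2.load  rd  (counter 1, T2.r 1)
[2] T0.load  rd  (counter 1, T0.r 1)
[3] T1.load  rd  (counter 1, T1.r 1)
[4] T1.cas  hit  (counter 2, T1.r 1)
[5] T1.load  rd  (counter 2, T1.r 2)
[6] T1.cas  hit  (counter 3, T1.r 2)
[7] T3.load  rd  (counter 3, T3.r 3)
[8] T0.cas  miss  (counter 3, T0.r 1)
[9] T3.cas  hit  (counter 4, T3.r 3)
[10] T3.load  rd  (counter 4, T3.r 4)
[11] T3.cas  hit  (counter 5, T3.r 4)
[12] T2.cas  miss  (counter 5, T2.r 1)
[13] T2.load  rd  (counter 5, T2.r 5)
[14] T2.cas  hit  (counter 6, T2.r 5)
[15] T2.load  rd  (counter 6, T2.r 6)
[16] T2.cas  hit  (counter 7, T2.r 6)
Mismatch at 12.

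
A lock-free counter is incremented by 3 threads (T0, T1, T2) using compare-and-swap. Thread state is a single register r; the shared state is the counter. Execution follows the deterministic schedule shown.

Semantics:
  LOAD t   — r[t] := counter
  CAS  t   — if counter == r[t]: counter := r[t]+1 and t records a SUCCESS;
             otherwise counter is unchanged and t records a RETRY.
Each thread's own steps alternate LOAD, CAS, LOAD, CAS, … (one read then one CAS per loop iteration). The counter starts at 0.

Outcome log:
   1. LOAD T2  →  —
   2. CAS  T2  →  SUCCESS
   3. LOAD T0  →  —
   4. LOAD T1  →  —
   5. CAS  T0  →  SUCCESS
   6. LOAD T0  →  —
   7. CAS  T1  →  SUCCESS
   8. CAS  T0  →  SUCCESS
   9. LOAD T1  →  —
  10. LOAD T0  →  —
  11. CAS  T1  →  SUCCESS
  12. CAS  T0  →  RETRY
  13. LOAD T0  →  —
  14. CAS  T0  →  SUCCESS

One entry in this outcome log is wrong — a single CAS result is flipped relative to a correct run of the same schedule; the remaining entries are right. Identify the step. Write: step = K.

Reference trace:
step 1: T2 LOAD ⇒ load; ctr=0 reg=0
step 2: T2 CAS ⇒ ok; ctr=1 reg=0
step 3: T0 LOAD ⇒ load; ctr=1 reg=1
step 4: T1 LOAD ⇒ load; ctr=1 reg=1
step 5: T0 CAS ⇒ ok; ctr=2 reg=1
step 6: T0 LOAD ⇒ load; ctr=2 reg=2
step 7: T1 CAS ⇒ retry; ctr=2 reg=1
step 8: T0 CAS ⇒ ok; ctr=3 reg=2
step 9: T1 LOAD ⇒ load; ctr=3 reg=3
step 10: T0 LOAD ⇒ load; ctr=3 reg=3
step 11: T1 CAS ⇒ ok; ctr=4 reg=3
step 12: T0 CAS ⇒ retry; ctr=4 reg=3
step 13: T0 LOAD ⇒ load; ctr=4 reg=4
step 14: T0 CAS ⇒ ok; ctr=5 reg=4
Log disagrees first at step 7.

step = 7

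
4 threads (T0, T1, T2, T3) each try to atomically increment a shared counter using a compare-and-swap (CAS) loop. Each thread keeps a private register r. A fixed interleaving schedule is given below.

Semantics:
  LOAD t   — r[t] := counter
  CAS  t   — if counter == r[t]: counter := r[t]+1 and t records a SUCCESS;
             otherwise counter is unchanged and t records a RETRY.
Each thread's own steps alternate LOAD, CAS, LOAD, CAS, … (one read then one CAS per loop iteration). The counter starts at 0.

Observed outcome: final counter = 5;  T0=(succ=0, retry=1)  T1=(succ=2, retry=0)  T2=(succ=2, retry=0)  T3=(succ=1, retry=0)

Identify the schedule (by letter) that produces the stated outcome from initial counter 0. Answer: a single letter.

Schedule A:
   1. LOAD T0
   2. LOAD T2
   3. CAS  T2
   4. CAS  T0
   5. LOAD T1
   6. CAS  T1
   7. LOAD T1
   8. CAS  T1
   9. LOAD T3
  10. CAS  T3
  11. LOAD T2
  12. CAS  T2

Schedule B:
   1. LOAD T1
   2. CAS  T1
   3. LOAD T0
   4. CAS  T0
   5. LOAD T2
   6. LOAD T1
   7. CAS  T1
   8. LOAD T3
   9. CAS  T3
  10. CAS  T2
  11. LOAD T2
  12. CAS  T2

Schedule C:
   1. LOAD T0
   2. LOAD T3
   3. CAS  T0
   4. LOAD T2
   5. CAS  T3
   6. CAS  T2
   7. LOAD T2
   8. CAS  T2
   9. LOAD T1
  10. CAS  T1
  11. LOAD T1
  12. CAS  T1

A

Run A:
1. LOAD T0 → mem=0 r[T0]=0 [LOAD]
2. LOAD T2 → mem=0 r[T2]=0 [LOAD]
3. CAS T2 → mem=1 r[T2]=0 [OK]
4. CAS T0 → mem=1 r[T0]=0 [RETRY]
5. LOAD T1 → mem=1 r[T1]=1 [LOAD]
6. CAS T1 → mem=2 r[T1]=1 [OK]
7. LOAD T1 → mem=2 r[T1]=2 [LOAD]
8. CAS T1 → mem=3 r[T1]=2 [OK]
9. LOAD T3 → mem=3 r[T3]=3 [LOAD]
10. CAS T3 → mem=4 r[T3]=3 [OK]
11. LOAD T2 → mem=4 r[T2]=4 [LOAD]
12. CAS T2 → mem=5 r[T2]=4 [OK]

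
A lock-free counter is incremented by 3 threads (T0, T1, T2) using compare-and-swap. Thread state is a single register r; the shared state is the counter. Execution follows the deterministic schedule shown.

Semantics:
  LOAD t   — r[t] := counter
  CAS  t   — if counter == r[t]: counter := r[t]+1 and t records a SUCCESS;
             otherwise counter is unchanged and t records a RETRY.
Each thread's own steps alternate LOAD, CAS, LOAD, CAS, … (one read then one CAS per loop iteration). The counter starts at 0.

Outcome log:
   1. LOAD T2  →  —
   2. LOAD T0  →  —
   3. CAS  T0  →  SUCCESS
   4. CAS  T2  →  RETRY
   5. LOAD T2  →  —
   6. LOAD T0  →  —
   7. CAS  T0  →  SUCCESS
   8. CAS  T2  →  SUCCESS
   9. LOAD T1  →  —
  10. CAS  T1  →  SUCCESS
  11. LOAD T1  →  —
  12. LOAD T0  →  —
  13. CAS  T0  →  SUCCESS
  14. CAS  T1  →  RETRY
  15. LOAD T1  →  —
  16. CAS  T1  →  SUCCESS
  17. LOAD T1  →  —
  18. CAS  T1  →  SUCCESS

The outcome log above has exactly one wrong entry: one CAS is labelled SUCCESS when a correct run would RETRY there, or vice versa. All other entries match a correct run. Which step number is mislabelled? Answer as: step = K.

Correct run:
[1] T2.load  rd  (counter 0, T2.r 0)
[2] T0.load  rd  (counter 0, T0.r 0)
[3] T0.cas  hit  (counter 1, T0.r 0)
[4] T2.cas  miss  (counter 1, T2.r 0)
[5] T2.load  rd  (counter 1, T2.r 1)
[6] T0.load  rd  (counter 1, T0.r 1)
[7] T0.cas  hit  (counter 2, T0.r 1)
[8] T2.cas  miss  (counter 2, T2.r 1)
[9] T1.load  rd  (counter 2, T1.r 2)
[10] T1.cas  hit  (counter 3, T1.r 2)
[11] T1.load  rd  (counter 3, T1.r 3)
[12] T0.load  rd  (counter 3, T0.r 3)
[13] T0.cas  hit  (counter 4, T0.r 3)
[14] T1.cas  miss  (counter 4, T1.r 3)
[15] T1.load  rd  (counter 4, T1.r 4)
[16] T1.cas  hit  (counter 5, T1.r 4)
[17] T1.load  rd  (counter 5, T1.r 5)
[18] T1.cas  hit  (counter 6, T1.r 5)
Flip is step 8.

step = 8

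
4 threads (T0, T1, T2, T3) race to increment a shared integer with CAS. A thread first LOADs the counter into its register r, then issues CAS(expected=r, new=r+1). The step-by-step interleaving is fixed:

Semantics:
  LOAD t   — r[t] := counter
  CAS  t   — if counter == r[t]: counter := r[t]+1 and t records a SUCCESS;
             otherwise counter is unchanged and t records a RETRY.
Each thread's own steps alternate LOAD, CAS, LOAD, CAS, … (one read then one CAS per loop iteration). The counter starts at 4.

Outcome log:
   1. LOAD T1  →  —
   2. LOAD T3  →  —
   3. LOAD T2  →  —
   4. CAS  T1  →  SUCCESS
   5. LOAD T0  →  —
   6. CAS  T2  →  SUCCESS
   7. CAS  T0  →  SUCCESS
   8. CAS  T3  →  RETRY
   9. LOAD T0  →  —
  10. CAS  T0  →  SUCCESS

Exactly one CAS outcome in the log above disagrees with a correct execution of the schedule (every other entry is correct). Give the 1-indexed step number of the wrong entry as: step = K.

step = 6

Correct run:
   1) LOAD T1:  M=4  r_T1=4
   2) LOAD T3:  M=4  r_T3=4
   3) LOAD T2:  M=4  r_T2=4
   4) CAS  T1:  M=5  r_T1=4 ✓
   5) LOAD T0:  M=5  r_T0=5
   6) CAS  T2:  M=5  r_T2=4 ✗
   7) CAS  T0:  M=6  r_T0=5 ✓
   8) CAS  T3:  M=6  r_T3=4 ✗
   9) LOAD T0:  M=6  r_T0=6
  10) CAS  T0:  M=7  r_T0=6 ✓
Log disagrees first at step 6.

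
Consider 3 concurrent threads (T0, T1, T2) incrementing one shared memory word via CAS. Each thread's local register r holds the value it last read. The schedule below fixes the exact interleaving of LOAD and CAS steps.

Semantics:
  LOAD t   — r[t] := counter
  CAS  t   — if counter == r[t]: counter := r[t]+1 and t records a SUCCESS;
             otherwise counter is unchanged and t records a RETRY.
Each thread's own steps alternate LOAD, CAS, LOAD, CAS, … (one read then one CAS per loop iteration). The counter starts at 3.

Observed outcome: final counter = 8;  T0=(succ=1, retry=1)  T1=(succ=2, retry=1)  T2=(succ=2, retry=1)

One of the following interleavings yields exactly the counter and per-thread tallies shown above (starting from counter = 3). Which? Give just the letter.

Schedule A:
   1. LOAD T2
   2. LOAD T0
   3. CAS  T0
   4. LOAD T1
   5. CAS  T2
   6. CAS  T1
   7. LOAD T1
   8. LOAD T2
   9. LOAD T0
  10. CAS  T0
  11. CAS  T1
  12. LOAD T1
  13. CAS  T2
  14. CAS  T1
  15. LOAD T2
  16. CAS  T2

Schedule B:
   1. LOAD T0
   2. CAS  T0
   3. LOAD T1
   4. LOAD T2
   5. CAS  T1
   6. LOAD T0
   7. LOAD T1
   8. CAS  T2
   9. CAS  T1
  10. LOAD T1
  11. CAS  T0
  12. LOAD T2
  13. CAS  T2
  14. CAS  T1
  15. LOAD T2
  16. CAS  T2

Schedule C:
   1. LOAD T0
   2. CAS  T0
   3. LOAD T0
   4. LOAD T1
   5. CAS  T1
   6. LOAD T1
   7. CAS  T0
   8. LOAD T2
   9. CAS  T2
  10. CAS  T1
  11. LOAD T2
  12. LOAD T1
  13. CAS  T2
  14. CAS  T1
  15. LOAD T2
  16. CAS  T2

B

Run B:
   1) LOAD T0:  M=3  r_T0=3
   2) CAS  T0:  M=4  r_T0=3 ✓
   3) LOAD T1:  M=4  r_T1=4
   4) LOAD T2:  M=4  r_T2=4
   5) CAS  T1:  M=5  r_T1=4 ✓
   6) LOAD T0:  M=5  r_T0=5
   7) LOAD T1:  M=5  r_T1=5
   8) CAS  T2:  M=5  r_T2=4 ✗
   9) CAS  T1:  M=6  r_T1=5 ✓
  10) LOAD T1:  M=6  r_T1=6
  11) CAS  T0:  M=6  r_T0=5 ✗
  12) LOAD T2:  M=6  r_T2=6
  13) CAS  T2:  M=7  r_T2=6 ✓
  14) CAS  T1:  M=7  r_T1=6 ✗
  15) LOAD T2:  M=7  r_T2=7
  16) CAS  T2:  M=8  r_T2=7 ✓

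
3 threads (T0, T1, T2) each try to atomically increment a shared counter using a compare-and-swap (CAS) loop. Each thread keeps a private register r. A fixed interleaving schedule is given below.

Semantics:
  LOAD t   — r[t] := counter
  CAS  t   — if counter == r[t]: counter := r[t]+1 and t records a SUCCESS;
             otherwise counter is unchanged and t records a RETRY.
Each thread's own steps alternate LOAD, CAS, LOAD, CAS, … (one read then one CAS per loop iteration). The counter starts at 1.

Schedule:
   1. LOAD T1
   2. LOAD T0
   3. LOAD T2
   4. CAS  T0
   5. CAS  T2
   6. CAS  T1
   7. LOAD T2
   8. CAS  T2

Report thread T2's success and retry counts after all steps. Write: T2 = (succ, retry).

step 1: T1 LOAD ⇒ load; ctr=1 reg=1
step 2: T0 LOAD ⇒ load; ctr=1 reg=1
step 3: T2 LOAD ⇒ load; ctr=1 reg=1
step 4: T0 CAS ⇒ ok; ctr=2 reg=1
step 5: T2 CAS ⇒ retry; ctr=2 reg=1
step 6: T1 CAS ⇒ retry; ctr=2 reg=1
step 7: T2 LOAD ⇒ load; ctr=2 reg=2
step 8: T2 CAS ⇒ ok; ctr=3 reg=2

T2 = (1, 1)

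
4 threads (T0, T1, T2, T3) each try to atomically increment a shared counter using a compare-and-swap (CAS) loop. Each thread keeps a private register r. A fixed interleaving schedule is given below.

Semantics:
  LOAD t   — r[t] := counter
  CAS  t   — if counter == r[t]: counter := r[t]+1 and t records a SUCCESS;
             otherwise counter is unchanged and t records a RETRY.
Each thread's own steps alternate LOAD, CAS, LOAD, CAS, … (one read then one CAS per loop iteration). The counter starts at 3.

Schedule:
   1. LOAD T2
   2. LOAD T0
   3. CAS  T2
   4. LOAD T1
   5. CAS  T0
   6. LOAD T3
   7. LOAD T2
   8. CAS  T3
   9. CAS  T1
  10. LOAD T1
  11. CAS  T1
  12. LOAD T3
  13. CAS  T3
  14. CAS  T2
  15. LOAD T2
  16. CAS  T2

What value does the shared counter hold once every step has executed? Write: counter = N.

[1] T2.load  rd  (counter 3, T2.r 3)
[2] T0.load  rd  (counter 3, T0.r 3)
[3] T2.cas  hit  (counter 4, T2.r 3)
[4] T1.load  rd  (counter 4, T1.r 4)
[5] T0.cas  miss  (counter 4, T0.r 3)
[6] T3.load  rd  (counter 4, T3.r 4)
[7] T2.load  rd  (counter 4, T2.r 4)
[8] T3.cas  hit  (counter 5, T3.r 4)
[9] T1.cas  miss  (counter 5, T1.r 4)
[10] T1.load  rd  (counter 5, T1.r 5)
[11] T1.cas  hit  (counter 6, T1.r 5)
[12] T3.load  rd  (counter 6, T3.r 6)
[13] T3.cas  hit  (counter 7, T3.r 6)
[14] T2.cas  miss  (counter 7, T2.r 4)
[15] T2.load  rd  (counter 7, T2.r 7)
[16] T2.cas  hit  (counter 8, T2.r 7)

counter = 8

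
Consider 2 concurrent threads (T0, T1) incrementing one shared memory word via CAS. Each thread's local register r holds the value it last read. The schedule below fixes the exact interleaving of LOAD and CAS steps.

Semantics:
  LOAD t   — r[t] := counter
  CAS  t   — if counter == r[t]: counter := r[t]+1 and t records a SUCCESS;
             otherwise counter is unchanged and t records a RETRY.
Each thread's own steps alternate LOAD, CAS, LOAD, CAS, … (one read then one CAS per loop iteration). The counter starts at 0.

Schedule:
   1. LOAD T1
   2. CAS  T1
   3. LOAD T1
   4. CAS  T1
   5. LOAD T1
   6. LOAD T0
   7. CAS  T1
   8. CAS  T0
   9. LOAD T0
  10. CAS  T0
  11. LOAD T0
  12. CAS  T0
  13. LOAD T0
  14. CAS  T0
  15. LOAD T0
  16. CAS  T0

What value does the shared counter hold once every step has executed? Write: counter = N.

counter = 7

step 1: T1 LOAD ⇒ load; ctr=0 reg=0
step 2: T1 CAS ⇒ ok; ctr=1 reg=0
step 3: T1 LOAD ⇒ load; ctr=1 reg=1
step 4: T1 CAS ⇒ ok; ctr=2 reg=1
step 5: T1 LOAD ⇒ load; ctr=2 reg=2
step 6: T0 LOAD ⇒ load; ctr=2 reg=2
step 7: T1 CAS ⇒ ok; ctr=3 reg=2
step 8: T0 CAS ⇒ retry; ctr=3 reg=2
step 9: T0 LOAD ⇒ load; ctr=3 reg=3
step 10: T0 CAS ⇒ ok; ctr=4 reg=3
step 11: T0 LOAD ⇒ load; ctr=4 reg=4
step 12: T0 CAS ⇒ ok; ctr=5 reg=4
step 13: T0 LOAD ⇒ load; ctr=5 reg=5
step 14: T0 CAS ⇒ ok; ctr=6 reg=5
step 15: T0 LOAD ⇒ load; ctr=6 reg=6
step 16: T0 CAS ⇒ ok; ctr=7 reg=6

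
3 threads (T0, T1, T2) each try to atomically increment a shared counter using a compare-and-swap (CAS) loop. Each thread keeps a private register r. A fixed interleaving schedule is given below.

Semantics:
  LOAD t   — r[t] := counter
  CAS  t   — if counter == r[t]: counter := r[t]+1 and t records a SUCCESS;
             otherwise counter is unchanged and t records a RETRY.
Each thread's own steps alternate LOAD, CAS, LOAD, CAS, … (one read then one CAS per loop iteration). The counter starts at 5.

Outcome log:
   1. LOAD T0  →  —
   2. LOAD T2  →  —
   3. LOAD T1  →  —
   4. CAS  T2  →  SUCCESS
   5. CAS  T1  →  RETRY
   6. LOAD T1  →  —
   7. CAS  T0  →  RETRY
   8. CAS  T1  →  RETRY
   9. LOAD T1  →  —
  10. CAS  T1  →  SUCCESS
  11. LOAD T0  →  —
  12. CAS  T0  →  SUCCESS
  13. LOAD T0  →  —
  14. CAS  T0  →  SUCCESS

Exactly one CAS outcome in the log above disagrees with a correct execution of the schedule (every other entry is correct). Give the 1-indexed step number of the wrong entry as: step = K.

Reference trace:
#1 T0 reads 5
#2 T2 reads 5
#3 T1 reads 5
#4 T2 CAS(5→6) writes; counter now 6
#5 T1 CAS(5→6) fails; counter now 6
#6 T1 reads 6
#7 T0 CAS(5→6) fails; counter now 6
#8 T1 CAS(6→7) writes; counter now 7
#9 T1 reads 7
#10 T1 CAS(7→8) writes; counter now 8
#11 T0 reads 8
#12 T0 CAS(8→9) writes; counter now 9
#13 T0 reads 9
#14 T0 CAS(9→10) writes; counter now 10
Flip is step 8.

step = 8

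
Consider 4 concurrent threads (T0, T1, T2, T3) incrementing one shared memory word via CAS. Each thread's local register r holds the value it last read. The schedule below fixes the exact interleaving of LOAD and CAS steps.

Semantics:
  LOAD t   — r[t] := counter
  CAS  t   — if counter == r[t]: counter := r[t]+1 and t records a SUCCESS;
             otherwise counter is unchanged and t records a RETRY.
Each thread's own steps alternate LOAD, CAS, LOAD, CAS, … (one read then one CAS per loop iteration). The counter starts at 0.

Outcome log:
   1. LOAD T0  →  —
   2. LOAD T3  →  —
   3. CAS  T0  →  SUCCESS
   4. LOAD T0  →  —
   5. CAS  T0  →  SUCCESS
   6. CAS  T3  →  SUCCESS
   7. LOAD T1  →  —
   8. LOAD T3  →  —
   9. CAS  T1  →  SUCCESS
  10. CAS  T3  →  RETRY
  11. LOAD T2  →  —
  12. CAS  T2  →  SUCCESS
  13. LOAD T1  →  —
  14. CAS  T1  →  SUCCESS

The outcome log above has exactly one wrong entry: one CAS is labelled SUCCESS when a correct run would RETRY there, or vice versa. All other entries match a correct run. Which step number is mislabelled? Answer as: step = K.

Reference trace:
#1 T0 reads 0
#2 T3 reads 0
#3 T0 CAS(0→1) writes; counter now 1
#4 T0 reads 1
#5 T0 CAS(1→2) writes; counter now 2
#6 T3 CAS(0→1) fails; counter now 2
#7 T1 reads 2
#8 T3 reads 2
#9 T1 CAS(2→3) writes; counter now 3
#10 T3 CAS(2→3) fails; counter now 3
#11 T2 reads 3
#12 T2 CAS(3→4) writes; counter now 4
#13 T1 reads 4
#14 T1 CAS(4→5) writes; counter now 5
Mismatch at 6.

step = 6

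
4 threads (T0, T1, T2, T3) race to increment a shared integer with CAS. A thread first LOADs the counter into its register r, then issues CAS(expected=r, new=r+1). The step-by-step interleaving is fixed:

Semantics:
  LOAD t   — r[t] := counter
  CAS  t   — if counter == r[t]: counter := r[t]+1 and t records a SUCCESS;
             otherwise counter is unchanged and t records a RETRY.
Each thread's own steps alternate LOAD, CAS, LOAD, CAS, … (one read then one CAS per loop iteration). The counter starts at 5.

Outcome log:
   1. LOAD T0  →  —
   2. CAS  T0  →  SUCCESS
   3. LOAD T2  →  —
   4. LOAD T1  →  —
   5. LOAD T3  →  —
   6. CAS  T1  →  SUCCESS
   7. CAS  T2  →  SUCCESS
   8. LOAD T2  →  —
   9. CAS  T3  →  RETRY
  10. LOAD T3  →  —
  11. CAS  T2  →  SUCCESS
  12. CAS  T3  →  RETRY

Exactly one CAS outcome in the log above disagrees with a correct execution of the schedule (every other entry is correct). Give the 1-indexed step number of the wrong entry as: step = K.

step = 7

Re-executing:
1. LOAD T0 → mem=5 r[T0]=5 [LOAD]
2. CAS T0 → mem=6 r[T0]=5 [OK]
3. LOAD T2 → mem=6 r[T2]=6 [LOAD]
4. LOAD T1 → mem=6 r[T1]=6 [LOAD]
5. LOAD T3 → mem=6 r[T3]=6 [LOAD]
6. CAS T1 → mem=7 r[T1]=6 [OK]
7. CAS T2 → mem=7 r[T2]=6 [RETRY]
8. LOAD T2 → mem=7 r[T2]=7 [LOAD]
9. CAS T3 → mem=7 r[T3]=6 [RETRY]
10. LOAD T3 → mem=7 r[T3]=7 [LOAD]
11. CAS T2 → mem=8 r[T2]=7 [OK]
12. CAS T3 → mem=8 r[T3]=7 [RETRY]
Flip is step 7.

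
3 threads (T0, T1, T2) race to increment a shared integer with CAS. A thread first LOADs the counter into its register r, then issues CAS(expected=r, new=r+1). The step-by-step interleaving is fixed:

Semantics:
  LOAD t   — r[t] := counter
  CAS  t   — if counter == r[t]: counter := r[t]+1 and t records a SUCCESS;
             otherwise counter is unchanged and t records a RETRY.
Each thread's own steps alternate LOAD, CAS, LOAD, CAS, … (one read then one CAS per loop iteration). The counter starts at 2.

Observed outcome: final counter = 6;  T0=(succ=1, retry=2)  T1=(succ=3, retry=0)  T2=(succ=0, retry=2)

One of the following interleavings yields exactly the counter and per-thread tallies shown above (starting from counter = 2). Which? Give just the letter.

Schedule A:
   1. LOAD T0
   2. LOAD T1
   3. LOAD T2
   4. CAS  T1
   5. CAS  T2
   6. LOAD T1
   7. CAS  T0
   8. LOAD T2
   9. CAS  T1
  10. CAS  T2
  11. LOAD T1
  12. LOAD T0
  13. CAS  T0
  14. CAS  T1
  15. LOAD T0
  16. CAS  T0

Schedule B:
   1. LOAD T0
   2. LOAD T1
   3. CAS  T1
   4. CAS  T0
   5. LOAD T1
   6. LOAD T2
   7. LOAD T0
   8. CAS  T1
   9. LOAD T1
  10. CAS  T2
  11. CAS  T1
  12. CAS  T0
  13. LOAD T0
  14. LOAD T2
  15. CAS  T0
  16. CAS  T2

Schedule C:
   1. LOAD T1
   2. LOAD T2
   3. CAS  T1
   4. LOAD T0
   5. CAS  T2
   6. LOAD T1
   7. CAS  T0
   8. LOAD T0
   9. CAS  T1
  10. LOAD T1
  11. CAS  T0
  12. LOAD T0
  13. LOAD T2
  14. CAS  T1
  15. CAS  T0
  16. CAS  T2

B

Tracing schedule B:
[1] T0.load  rd  (counter 2, T0.r 2)
[2] T1.load  rd  (counter 2, T1.r 2)
[3] T1.cas  hit  (counter 3, T1.r 2)
[4] T0.cas  miss  (counter 3, T0.r 2)
[5] T1.load  rd  (counter 3, T1.r 3)
[6] T2.load  rd  (counter 3, T2.r 3)
[7] T0.load  rd  (counter 3, T0.r 3)
[8] T1.cas  hit  (counter 4, T1.r 3)
[9] T1.load  rd  (counter 4, T1.r 4)
[10] T2.cas  miss  (counter 4, T2.r 3)
[11] T1.cas  hit  (counter 5, T1.r 4)
[12] T0.cas  miss  (counter 5, T0.r 3)
[13] T0.load  rd  (counter 5, T0.r 5)
[14] T2.load  rd  (counter 5, T2.r 5)
[15] T0.cas  hit  (counter 6, T0.r 5)
[16] T2.cas  miss  (counter 6, T2.r 5)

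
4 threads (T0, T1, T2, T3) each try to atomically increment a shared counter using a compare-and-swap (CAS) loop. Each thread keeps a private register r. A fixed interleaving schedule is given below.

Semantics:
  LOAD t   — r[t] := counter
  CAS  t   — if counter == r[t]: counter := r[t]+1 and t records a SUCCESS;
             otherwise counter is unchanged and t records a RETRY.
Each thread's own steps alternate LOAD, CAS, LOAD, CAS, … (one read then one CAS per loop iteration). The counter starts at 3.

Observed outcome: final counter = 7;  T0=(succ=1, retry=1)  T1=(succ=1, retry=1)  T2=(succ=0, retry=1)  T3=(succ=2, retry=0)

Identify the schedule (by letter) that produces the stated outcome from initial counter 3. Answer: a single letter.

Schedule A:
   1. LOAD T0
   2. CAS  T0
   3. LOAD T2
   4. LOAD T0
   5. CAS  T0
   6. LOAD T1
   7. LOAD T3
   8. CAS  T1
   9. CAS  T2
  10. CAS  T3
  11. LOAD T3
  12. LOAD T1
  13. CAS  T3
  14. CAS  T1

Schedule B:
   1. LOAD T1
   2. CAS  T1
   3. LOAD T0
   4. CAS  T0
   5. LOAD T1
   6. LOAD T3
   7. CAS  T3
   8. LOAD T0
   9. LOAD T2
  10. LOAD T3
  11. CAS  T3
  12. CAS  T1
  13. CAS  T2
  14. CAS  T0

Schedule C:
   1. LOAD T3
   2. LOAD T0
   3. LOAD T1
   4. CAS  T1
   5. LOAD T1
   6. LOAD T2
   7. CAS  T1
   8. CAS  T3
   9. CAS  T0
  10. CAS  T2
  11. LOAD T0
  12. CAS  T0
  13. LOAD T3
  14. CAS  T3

Tracing schedule B:
#1 T1 reads 3
#2 T1 CAS(3→4) writes; counter now 4
#3 T0 reads 4
#4 T0 CAS(4→5) writes; counter now 5
#5 T1 reads 5
#6 T3 reads 5
#7 T3 CAS(5→6) writes; counter now 6
#8 T0 reads 6
#9 T2 reads 6
#10 T3 reads 6
#11 T3 CAS(6→7) writes; counter now 7
#12 T1 CAS(5→6) fails; counter now 7
#13 T2 CAS(6→7) fails; counter now 7
#14 T0 CAS(6→7) fails; counter now 7

B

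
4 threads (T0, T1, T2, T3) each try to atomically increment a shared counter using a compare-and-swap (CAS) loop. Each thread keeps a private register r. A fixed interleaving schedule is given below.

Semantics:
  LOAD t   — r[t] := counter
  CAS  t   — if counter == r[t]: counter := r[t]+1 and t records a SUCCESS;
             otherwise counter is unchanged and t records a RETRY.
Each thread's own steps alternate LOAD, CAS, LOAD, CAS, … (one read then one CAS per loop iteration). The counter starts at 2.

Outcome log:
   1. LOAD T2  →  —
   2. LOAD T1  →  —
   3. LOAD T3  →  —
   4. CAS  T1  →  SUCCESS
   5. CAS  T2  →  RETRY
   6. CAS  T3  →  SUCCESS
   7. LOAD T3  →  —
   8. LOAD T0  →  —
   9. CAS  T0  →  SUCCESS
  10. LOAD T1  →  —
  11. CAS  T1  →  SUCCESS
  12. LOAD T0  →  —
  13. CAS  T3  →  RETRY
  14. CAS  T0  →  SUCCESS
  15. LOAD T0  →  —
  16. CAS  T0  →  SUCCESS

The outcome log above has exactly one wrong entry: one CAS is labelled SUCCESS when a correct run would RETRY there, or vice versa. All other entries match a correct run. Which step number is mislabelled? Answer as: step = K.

Reference trace:
T2 LOAD — after: cnt=2, r=2 — load
T1 LOAD — after: cnt=2, r=2 — load
T3 LOAD — after: cnt=2, r=2 — load
T1 CAS — after: cnt=3, r=2 — ok
T2 CAS — after: cnt=3, r=2 — retry
T3 CAS — after: cnt=3, r=2 — retry
T3 LOAD — after: cnt=3, r=3 — load
T0 LOAD — after: cnt=3, r=3 — load
T0 CAS — after: cnt=4, r=3 — ok
T1 LOAD — after: cnt=4, r=4 — load
T1 CAS — after: cnt=5, r=4 — ok
T0 LOAD — after: cnt=5, r=5 — load
T3 CAS — after: cnt=5, r=3 — retry
T0 CAS — after: cnt=6, r=5 — ok
T0 LOAD — after: cnt=6, r=6 — load
T0 CAS — after: cnt=7, r=6 — ok
Flip is step 6.

step = 6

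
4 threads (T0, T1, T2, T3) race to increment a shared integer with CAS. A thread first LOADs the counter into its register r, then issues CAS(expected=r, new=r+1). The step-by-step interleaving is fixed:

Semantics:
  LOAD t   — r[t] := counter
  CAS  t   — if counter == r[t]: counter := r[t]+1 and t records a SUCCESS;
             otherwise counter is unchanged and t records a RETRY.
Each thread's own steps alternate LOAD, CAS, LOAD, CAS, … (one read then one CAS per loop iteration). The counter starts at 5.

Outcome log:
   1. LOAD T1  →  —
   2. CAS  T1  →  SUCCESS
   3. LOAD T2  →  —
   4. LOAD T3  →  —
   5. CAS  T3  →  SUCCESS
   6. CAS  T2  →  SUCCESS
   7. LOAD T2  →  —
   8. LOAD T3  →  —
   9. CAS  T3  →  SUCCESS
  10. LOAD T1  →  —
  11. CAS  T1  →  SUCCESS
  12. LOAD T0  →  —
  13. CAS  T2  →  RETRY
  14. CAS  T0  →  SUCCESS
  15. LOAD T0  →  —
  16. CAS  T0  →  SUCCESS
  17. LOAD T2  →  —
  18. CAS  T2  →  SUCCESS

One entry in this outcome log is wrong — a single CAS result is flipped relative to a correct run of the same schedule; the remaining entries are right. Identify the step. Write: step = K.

Reference trace:
T1 LOAD — after: cnt=5, r=5 — load
T1 CAS — after: cnt=6, r=5 — ok
T2 LOAD — after: cnt=6, r=6 — load
T3 LOAD — after: cnt=6, r=6 — load
T3 CAS — after: cnt=7, r=6 — ok
T2 CAS — after: cnt=7, r=6 — retry
T2 LOAD — after: cnt=7, r=7 — load
T3 LOAD — after: cnt=7, r=7 — load
T3 CAS — after: cnt=8, r=7 — ok
T1 LOAD — after: cnt=8, r=8 — load
T1 CAS — after: cnt=9, r=8 — ok
T0 LOAD — after: cnt=9, r=9 — load
T2 CAS — after: cnt=9, r=7 — retry
T0 CAS — after: cnt=10, r=9 — ok
T0 LOAD — after: cnt=10, r=10 — load
T0 CAS — after: cnt=11, r=10 — ok
T2 LOAD — after: cnt=11, r=11 — load
T2 CAS — after: cnt=12, r=11 — ok
Mismatch at 6.

step = 6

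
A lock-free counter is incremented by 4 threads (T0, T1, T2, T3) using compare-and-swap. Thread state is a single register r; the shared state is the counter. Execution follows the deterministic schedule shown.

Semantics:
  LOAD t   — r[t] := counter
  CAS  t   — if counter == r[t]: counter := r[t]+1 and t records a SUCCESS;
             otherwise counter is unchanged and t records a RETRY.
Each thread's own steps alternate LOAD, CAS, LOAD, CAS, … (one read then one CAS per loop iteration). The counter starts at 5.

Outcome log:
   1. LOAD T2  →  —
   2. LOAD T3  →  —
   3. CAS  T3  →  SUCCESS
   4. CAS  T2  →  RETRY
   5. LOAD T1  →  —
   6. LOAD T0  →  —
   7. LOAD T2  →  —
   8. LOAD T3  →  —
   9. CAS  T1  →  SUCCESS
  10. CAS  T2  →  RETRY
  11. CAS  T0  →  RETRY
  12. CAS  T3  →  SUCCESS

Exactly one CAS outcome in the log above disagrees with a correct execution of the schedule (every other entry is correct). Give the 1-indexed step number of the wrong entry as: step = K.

step = 12

Re-executing:
   1) LOAD T2:  M=5  r_T2=5
   2) LOAD T3:  M=5  r_T3=5
   3) CAS  T3:  M=6  r_T3=5 ✓
   4) CAS  T2:  M=6  r_T2=5 ✗
   5) LOAD T1:  M=6  r_T1=6
   6) LOAD T0:  M=6  r_T0=6
   7) LOAD T2:  M=6  r_T2=6
   8) LOAD T3:  M=6  r_T3=6
   9) CAS  T1:  M=7  r_T1=6 ✓
  10) CAS  T2:  M=7  r_T2=6 ✗
  11) CAS  T0:  M=7  r_T0=6 ✗
  12) CAS  T3:  M=7  r_T3=6 ✗
Mismatch at 12.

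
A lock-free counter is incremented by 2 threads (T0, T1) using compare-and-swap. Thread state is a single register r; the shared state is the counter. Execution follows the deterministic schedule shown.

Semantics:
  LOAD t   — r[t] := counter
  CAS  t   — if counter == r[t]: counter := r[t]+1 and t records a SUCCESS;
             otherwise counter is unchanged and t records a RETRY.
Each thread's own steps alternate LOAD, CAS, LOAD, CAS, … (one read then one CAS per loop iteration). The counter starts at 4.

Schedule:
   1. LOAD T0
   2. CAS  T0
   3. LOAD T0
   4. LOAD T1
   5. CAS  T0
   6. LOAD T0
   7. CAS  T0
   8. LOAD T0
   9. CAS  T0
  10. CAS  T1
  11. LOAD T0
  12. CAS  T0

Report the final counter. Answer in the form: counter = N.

#1 T0 reads 4
#2 T0 CAS(4→5) writes; counter now 5
#3 T0 reads 5
#4 T1 reads 5
#5 T0 CAS(5→6) writes; counter now 6
#6 T0 reads 6
#7 T0 CAS(6→7) writes; counter now 7
#8 T0 reads 7
#9 T0 CAS(7→8) writes; counter now 8
#10 T1 CAS(5→6) fails; counter now 8
#11 T0 reads 8
#12 T0 CAS(8→9) writes; counter now 9

counter = 9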